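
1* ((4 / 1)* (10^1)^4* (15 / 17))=600000 / 17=35294.12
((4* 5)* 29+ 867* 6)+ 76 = 5858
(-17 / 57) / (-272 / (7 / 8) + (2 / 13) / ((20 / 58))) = 7735 / 8050509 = 0.00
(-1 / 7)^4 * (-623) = -89 / 343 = -0.26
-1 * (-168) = 168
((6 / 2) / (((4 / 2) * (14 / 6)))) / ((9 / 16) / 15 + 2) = 360 / 1141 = 0.32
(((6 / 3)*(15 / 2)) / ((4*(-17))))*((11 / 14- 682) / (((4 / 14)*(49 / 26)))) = 109395 / 392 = 279.07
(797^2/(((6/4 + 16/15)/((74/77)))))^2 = 1988562450489440400/35153041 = 56568717639.23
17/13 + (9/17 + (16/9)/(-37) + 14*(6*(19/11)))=146.88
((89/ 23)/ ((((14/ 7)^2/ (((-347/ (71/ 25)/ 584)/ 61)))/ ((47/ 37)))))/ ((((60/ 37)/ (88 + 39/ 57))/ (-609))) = 2482465872775/ 17684893568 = 140.37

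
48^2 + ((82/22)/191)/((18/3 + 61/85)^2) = 1578268269089/685012141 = 2304.00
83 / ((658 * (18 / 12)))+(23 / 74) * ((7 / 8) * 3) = 525857 / 584304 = 0.90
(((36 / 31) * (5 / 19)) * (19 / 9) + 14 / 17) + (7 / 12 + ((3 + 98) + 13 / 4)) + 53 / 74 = 6260246 / 58497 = 107.02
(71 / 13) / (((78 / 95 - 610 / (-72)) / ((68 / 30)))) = 550392 / 413179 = 1.33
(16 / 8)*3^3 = 54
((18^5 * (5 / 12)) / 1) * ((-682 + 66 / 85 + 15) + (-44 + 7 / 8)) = -9494232831 / 17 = -558484284.18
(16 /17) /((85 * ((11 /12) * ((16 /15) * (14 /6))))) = 108 /22253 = 0.00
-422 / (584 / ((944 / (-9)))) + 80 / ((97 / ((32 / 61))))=296324852 / 3887469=76.23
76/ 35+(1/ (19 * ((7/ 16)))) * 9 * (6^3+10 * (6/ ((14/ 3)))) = 1163548/ 4655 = 249.96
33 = 33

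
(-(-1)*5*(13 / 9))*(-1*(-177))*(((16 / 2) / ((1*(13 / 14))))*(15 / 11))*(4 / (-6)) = -330400 / 33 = -10012.12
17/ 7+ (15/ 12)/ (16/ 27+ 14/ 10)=23017/ 7532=3.06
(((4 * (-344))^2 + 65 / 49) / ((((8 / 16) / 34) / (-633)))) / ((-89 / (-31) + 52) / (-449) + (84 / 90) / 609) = 72537806950948436220 / 107406383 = 675358437039.52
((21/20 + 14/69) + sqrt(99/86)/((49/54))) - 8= -9311/1380 + 81 * sqrt(946)/2107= -5.56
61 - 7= 54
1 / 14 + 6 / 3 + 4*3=197 / 14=14.07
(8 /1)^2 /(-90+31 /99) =-6336 /8879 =-0.71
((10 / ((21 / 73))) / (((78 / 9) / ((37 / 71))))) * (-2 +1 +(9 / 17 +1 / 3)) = -13505 / 47073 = -0.29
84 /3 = 28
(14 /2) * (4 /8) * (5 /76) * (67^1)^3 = 10526705 /152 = 69254.64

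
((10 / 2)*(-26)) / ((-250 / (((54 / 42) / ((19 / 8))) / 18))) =0.02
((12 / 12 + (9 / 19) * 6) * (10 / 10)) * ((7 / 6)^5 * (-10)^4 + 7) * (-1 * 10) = -3835338605 / 4617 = -830699.29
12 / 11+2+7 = 10.09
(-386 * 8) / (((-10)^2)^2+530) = -1544 / 5265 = -0.29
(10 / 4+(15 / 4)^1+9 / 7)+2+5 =407 / 28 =14.54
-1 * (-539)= 539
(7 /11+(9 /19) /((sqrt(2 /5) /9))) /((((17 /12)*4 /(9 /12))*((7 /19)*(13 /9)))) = 1539 /9724+6561*sqrt(10) /12376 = 1.83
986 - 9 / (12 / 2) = 1969 / 2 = 984.50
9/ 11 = 0.82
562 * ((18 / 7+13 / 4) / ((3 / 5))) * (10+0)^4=1145075000 / 21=54527380.95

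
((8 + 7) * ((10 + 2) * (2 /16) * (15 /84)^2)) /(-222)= -375 /116032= -0.00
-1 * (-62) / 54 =1.15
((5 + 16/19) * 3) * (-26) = -8658/19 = -455.68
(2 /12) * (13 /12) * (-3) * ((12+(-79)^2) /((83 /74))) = -3007693 /996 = -3019.77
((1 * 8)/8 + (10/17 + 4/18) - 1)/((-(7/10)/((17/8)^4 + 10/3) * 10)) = -9037213/3290112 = -2.75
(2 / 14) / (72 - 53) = 1 / 133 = 0.01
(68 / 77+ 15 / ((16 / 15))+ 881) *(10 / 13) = 5519025 / 8008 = 689.19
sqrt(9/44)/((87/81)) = 81 * sqrt(11)/638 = 0.42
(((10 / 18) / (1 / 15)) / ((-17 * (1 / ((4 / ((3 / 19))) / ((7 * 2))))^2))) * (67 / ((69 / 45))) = -12093500 / 172431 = -70.14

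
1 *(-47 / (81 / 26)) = -1222 / 81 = -15.09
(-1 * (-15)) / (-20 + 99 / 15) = -75 / 67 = -1.12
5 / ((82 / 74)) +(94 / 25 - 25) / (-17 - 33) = 253021 / 51250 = 4.94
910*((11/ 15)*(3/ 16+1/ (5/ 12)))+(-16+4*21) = 71789/ 40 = 1794.72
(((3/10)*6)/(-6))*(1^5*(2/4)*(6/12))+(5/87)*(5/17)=-3437/59160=-0.06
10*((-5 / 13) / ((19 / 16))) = -800 / 247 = -3.24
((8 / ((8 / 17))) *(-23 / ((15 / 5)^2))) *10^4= -3910000 / 9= -434444.44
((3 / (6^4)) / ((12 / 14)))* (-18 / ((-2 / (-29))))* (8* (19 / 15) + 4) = -10759 / 1080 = -9.96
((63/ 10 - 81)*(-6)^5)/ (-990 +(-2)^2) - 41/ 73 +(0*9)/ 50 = -106109329/ 179945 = -589.68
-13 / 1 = -13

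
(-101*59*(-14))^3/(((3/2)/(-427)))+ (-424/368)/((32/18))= -165287830478396901.98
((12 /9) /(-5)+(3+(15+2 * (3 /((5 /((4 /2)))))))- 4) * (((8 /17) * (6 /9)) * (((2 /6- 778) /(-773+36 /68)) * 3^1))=2258344 /147735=15.29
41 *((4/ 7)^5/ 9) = 41984/ 151263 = 0.28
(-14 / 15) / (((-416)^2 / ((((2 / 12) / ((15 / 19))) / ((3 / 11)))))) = -1463 / 350438400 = -0.00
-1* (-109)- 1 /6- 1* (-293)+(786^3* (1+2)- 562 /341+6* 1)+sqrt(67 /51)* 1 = sqrt(3417) /51+2980537863583 /2046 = 1456763375.33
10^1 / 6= 5 / 3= 1.67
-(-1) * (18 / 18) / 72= 1 / 72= 0.01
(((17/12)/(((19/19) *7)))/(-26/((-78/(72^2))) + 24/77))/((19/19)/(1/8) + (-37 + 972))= 187/1505933280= 0.00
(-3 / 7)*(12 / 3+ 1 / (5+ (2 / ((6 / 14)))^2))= -417 / 241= -1.73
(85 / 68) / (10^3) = 1 / 800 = 0.00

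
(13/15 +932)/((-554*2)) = -13993/16620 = -0.84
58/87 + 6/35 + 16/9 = 824/315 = 2.62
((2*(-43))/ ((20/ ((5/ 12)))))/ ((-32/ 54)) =387/ 128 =3.02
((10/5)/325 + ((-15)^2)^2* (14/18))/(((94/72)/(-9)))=-4146188148/15275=-271436.21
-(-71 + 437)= -366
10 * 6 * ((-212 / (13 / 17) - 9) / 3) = -74420 / 13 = -5724.62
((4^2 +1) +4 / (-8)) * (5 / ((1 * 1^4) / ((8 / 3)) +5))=15.35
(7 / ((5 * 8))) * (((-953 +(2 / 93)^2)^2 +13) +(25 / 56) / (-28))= 106529390219803991 / 670254600960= 158938.69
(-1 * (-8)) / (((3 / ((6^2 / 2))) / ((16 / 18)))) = 128 / 3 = 42.67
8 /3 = 2.67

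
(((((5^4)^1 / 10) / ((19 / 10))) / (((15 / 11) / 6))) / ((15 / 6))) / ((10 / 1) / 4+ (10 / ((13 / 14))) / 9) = 51480 / 3287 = 15.66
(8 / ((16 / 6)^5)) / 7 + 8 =229619 / 28672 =8.01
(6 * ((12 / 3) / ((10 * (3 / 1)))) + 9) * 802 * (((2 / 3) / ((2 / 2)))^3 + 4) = 33767.17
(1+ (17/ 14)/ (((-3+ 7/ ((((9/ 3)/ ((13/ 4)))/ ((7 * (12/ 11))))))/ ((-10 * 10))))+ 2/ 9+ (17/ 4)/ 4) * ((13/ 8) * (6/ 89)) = 144989/ 18062016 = 0.01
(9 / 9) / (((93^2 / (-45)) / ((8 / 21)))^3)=-64000 / 8219171589741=-0.00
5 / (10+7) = 5 / 17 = 0.29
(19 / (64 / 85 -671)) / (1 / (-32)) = 51680 / 56971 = 0.91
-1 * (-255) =255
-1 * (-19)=19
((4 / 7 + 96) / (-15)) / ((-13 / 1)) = 52 / 105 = 0.50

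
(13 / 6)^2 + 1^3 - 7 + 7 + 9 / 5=1349 / 180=7.49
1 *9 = 9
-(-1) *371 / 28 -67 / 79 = 12.40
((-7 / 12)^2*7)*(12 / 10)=343 / 120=2.86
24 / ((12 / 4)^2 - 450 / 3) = -8 / 47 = -0.17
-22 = -22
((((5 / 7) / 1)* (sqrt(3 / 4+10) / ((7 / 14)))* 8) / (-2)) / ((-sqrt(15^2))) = 4* sqrt(43) / 21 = 1.25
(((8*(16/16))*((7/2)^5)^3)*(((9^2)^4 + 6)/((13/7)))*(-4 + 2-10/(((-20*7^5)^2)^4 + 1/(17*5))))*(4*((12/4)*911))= -587401558801824125994.36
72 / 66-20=-208 / 11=-18.91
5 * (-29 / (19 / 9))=-1305 / 19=-68.68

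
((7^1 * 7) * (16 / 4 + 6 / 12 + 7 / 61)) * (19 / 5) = 524153 / 610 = 859.27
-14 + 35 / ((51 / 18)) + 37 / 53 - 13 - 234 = -223402 / 901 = -247.95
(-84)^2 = 7056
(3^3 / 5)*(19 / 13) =7.89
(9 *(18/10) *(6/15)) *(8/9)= 144/25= 5.76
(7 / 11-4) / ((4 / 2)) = -37 / 22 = -1.68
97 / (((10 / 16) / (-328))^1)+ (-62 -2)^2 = -234048 / 5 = -46809.60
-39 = -39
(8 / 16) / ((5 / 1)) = 1 / 10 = 0.10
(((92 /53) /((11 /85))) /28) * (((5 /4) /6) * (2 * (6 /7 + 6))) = 39100 /28567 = 1.37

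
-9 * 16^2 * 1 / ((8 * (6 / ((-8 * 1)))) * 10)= 192 / 5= 38.40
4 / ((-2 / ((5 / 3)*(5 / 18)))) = -25 / 27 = -0.93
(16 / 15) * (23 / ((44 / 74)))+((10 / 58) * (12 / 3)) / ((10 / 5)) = 199082 / 4785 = 41.61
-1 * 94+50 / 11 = -984 / 11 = -89.45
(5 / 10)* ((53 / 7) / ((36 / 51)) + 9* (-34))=-24803 / 168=-147.64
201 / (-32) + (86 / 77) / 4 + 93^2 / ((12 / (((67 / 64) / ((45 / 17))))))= 279.04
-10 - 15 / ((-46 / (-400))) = -3230 / 23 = -140.43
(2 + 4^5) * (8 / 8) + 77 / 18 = 18545 / 18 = 1030.28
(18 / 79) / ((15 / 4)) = 24 / 395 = 0.06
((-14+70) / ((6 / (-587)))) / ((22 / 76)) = -624568 / 33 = -18926.30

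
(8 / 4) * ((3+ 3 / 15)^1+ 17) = 202 / 5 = 40.40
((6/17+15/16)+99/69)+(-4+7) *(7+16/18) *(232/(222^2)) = 2.84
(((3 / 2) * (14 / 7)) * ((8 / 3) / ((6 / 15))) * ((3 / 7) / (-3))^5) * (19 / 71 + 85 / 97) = -157560 / 115749809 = -0.00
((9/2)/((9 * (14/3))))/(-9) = -1/84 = -0.01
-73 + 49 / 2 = -97 / 2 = -48.50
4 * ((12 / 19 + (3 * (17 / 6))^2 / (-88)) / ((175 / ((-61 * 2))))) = 11041 / 20900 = 0.53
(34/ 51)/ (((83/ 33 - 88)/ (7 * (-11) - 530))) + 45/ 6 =69023/ 5642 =12.23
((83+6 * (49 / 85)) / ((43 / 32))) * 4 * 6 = 5644032 / 3655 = 1544.19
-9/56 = -0.16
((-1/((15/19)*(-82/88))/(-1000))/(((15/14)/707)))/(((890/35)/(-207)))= 166528901/22806250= 7.30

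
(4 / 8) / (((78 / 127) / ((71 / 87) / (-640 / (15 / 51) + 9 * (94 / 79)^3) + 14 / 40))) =20577646420571 / 72296524478880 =0.28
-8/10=-4/5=-0.80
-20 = -20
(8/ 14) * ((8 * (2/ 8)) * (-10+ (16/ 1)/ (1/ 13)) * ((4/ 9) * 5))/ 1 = 3520/ 7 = 502.86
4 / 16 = 1 / 4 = 0.25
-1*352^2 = -123904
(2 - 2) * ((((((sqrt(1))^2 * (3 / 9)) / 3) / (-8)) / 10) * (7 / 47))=0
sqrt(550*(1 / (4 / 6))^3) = 43.08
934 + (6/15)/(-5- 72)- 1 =359203/385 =932.99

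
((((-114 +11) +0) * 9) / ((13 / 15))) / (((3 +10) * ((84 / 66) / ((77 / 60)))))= -112167 / 1352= -82.96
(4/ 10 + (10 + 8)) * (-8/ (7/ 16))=-11776/ 35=-336.46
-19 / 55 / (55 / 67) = -0.42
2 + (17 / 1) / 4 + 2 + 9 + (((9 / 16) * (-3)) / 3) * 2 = 129 / 8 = 16.12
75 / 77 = 0.97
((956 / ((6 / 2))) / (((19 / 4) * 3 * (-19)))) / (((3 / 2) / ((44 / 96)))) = -10516 / 29241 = -0.36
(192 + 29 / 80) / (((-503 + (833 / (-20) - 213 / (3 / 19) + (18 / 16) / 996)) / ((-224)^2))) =-5097.03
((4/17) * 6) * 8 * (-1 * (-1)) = 192/17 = 11.29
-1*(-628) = 628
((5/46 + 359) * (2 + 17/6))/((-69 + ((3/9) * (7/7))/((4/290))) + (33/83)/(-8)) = -2742154/70909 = -38.67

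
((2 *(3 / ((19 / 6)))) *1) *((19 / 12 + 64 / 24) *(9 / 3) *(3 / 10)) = 1377 / 190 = 7.25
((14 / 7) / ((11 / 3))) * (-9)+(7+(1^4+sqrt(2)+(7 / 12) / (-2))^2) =17 * sqrt(2) / 12+29099 / 6336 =6.60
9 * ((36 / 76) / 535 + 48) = 4391361 / 10165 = 432.01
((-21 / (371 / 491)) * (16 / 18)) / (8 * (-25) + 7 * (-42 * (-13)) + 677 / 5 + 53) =-4910 / 757317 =-0.01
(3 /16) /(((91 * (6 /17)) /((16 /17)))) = 0.01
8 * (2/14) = 8/7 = 1.14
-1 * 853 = -853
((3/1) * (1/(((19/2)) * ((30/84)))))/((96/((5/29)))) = 7/4408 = 0.00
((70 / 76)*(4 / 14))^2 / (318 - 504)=-0.00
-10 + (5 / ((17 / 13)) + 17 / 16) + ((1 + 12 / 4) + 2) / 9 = -3629 / 816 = -4.45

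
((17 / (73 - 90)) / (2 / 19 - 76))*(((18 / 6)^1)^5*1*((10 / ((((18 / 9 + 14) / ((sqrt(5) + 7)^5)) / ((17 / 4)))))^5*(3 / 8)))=217745222748884250201125900.00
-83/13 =-6.38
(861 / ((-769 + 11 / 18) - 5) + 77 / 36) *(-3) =-513989 / 167052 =-3.08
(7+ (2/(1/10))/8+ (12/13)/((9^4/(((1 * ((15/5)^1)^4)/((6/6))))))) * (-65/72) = -33385/3888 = -8.59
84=84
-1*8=-8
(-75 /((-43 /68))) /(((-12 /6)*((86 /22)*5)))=-5610 /1849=-3.03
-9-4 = -13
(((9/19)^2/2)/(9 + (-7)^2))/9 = 0.00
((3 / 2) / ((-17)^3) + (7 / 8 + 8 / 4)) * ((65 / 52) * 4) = 14.37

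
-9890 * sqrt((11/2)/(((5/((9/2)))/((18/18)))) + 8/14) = -989 * sqrt(27055)/7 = -23239.25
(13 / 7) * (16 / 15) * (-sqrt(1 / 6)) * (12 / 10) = -208 * sqrt(6) / 525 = -0.97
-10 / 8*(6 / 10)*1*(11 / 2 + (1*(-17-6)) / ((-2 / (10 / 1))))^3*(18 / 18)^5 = -41992563 / 32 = -1312267.59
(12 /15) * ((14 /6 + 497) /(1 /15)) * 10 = 59920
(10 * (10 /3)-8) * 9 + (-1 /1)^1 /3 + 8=707 /3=235.67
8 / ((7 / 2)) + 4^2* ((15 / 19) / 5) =640 / 133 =4.81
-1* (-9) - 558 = -549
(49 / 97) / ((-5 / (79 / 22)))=-3871 / 10670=-0.36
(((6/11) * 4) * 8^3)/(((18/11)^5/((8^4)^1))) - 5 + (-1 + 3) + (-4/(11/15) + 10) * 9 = 84445314499/216513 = 390024.22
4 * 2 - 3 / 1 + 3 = 8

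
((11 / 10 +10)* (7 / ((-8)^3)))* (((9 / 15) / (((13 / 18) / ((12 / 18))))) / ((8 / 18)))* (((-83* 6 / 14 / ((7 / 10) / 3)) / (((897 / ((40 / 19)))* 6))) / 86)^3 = 0.00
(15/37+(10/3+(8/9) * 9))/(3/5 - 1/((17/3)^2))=1882835/91242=20.64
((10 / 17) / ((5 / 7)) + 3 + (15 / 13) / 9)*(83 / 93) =217460 / 61659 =3.53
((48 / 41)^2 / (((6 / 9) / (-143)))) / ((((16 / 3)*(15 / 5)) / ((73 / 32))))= -281853 / 6724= -41.92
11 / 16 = 0.69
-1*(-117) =117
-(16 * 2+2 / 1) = -34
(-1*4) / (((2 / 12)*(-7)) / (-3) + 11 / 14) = -126 / 37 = -3.41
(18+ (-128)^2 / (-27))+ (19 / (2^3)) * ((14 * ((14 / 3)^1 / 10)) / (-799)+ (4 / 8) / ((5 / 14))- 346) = -1214352139 / 862920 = -1407.26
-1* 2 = -2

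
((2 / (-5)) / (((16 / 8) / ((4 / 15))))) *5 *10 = -8 / 3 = -2.67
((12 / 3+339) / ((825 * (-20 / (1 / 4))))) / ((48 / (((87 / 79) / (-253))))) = 9947 / 21106272000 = 0.00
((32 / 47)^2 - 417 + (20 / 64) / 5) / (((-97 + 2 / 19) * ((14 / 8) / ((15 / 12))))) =1398386225 / 455478128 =3.07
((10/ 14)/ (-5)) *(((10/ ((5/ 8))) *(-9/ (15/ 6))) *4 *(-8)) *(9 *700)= -1658880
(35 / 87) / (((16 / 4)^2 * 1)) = 35 / 1392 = 0.03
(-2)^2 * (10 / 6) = 20 / 3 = 6.67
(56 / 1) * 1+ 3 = 59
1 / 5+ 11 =56 / 5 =11.20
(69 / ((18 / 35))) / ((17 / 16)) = 6440 / 51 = 126.27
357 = 357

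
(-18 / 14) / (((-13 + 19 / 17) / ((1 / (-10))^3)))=-153 / 1414000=-0.00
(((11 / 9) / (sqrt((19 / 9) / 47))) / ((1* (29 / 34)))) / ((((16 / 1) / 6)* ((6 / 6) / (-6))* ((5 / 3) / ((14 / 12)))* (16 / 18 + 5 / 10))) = -35343* sqrt(893) / 137750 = -7.67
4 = 4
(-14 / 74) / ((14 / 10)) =-5 / 37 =-0.14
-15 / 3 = -5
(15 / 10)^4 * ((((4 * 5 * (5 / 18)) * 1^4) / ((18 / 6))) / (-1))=-75 / 8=-9.38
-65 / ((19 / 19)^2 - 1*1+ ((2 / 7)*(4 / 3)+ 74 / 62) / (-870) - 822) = 7362810 / 93111433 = 0.08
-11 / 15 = -0.73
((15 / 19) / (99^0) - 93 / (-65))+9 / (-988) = 2.21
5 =5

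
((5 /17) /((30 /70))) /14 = 5 /102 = 0.05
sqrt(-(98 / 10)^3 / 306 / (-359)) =343* sqrt(61030) / 915450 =0.09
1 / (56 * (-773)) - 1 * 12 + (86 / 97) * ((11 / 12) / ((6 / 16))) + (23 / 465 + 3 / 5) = -53791449059 / 5857515720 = -9.18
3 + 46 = 49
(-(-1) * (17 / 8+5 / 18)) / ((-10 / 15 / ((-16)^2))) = -2768 / 3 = -922.67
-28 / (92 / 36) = -252 / 23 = -10.96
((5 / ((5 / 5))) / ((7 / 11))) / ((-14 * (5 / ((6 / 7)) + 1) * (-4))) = 0.02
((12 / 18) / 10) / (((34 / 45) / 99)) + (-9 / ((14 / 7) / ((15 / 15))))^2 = 1971 / 68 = 28.99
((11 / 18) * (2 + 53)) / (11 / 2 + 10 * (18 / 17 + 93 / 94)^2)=386232605 / 545265504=0.71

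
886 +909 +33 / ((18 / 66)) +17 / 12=23009 / 12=1917.42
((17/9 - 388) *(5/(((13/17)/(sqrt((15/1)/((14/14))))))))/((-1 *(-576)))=-295375 *sqrt(15)/67392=-16.98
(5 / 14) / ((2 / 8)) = 10 / 7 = 1.43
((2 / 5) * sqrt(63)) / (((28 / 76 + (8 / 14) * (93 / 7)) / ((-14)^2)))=1094856 * sqrt(7) / 37055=78.17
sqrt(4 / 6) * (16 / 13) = 16 * sqrt(6) / 39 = 1.00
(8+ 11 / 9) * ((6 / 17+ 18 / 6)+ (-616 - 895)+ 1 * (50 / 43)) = -10155880 / 731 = -13893.13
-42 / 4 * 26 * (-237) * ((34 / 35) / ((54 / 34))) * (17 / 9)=10091302 / 135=74750.39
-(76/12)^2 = -361/9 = -40.11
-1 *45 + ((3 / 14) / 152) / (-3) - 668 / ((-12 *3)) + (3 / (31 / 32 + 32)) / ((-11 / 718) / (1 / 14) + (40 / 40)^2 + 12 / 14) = -22928018669 / 868830480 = -26.39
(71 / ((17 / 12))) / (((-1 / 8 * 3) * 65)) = -2272 / 1105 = -2.06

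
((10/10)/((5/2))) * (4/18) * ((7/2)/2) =7/45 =0.16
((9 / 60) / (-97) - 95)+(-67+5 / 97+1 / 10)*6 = -962419 / 1940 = -496.09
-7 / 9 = -0.78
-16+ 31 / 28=-417 / 28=-14.89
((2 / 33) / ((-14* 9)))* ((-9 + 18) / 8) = -1 / 1848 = -0.00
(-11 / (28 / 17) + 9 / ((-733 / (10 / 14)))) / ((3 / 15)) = -686255 / 20524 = -33.44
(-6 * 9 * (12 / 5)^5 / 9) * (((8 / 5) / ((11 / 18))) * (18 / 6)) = -644972544 / 171875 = -3752.57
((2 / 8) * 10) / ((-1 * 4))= -5 / 8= -0.62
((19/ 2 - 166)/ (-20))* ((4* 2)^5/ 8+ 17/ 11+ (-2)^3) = 2816061/ 88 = 32000.69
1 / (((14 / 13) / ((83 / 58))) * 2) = 1079 / 1624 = 0.66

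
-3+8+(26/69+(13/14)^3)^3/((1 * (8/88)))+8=210117297247666211/6787339817965056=30.96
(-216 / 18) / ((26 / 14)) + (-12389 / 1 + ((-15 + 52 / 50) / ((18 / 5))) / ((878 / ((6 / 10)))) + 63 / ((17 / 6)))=-12373.23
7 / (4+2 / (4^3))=224 / 129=1.74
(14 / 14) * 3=3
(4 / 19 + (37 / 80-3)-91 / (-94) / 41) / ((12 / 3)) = -6746639 / 11716160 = -0.58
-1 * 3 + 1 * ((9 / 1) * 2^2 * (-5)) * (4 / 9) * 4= -323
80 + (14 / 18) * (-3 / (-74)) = 17767 / 222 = 80.03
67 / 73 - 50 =-3583 / 73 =-49.08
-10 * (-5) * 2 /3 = 33.33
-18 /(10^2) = -9 /50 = -0.18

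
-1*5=-5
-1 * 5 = -5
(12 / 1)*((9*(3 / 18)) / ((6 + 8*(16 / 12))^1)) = 27 / 25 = 1.08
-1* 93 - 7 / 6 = -94.17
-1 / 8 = -0.12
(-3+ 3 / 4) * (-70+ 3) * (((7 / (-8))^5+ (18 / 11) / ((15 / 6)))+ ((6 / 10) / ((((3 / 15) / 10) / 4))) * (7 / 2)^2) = 1597677481989 / 7208960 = 221623.85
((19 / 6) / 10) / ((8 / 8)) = 19 / 60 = 0.32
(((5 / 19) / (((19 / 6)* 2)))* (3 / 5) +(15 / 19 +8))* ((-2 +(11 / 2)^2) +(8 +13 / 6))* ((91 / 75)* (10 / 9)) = 66744041 / 146205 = 456.51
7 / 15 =0.47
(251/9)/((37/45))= 1255/37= 33.92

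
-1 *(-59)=59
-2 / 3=-0.67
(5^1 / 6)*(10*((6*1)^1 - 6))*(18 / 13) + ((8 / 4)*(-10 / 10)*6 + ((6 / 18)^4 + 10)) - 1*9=-890 / 81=-10.99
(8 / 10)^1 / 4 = 1 / 5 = 0.20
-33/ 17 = -1.94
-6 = -6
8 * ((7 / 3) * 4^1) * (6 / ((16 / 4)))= 112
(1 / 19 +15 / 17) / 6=151 / 969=0.16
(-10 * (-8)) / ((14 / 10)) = 400 / 7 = 57.14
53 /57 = 0.93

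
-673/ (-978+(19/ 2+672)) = 1346/ 593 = 2.27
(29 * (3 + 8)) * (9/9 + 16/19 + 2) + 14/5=116701/95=1228.43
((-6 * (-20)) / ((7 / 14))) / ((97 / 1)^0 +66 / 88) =960 / 7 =137.14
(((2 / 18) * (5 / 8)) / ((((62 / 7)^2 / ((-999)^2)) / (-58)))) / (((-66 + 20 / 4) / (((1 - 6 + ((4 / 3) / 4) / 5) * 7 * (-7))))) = 95226778899 / 468968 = 203056.03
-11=-11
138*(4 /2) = 276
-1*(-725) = 725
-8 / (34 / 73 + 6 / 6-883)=73 / 8044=0.01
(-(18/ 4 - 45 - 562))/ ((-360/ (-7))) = 1687/ 144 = 11.72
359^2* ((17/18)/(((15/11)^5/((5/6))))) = 352859036827/16402500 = 21512.52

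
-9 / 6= -3 / 2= -1.50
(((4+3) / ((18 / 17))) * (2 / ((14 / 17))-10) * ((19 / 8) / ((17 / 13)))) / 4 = -13091 / 576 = -22.73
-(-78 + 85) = -7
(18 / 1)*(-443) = -7974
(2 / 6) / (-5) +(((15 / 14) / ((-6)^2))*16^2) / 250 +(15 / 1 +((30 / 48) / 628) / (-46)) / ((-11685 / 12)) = -1219130851 / 23628939600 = -0.05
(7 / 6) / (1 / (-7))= -49 / 6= -8.17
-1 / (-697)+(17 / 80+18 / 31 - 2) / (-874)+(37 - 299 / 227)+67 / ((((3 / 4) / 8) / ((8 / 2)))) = 2977792254564401 / 1028828540640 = 2894.35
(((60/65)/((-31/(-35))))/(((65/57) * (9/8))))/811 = 4256/4248829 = 0.00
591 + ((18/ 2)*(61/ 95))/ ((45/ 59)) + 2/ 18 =2559391/ 4275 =598.69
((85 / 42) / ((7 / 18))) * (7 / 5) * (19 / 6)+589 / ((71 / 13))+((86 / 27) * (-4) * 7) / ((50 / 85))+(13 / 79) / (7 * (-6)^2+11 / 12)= -20.70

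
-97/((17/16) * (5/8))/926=-6208/39355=-0.16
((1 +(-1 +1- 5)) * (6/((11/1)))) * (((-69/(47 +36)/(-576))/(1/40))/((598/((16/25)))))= -8/59345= -0.00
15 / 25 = 0.60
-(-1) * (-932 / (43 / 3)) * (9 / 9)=-2796 / 43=-65.02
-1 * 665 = -665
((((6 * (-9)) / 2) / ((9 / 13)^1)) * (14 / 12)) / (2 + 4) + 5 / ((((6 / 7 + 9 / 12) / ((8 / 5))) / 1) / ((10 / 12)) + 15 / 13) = -5005 / 916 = -5.46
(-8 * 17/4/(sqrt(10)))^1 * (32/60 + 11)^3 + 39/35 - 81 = -88021189 * sqrt(10)/16875 - 2796/35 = -16574.55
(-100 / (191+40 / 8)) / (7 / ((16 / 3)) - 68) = 400 / 52283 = 0.01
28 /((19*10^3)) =7 /4750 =0.00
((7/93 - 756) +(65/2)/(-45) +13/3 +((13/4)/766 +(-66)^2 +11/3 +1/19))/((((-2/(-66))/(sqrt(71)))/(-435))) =-93455044347335 * sqrt(71)/1804696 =-436342852.61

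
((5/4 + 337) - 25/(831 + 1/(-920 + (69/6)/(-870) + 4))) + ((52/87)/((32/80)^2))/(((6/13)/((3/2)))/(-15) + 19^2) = 3657960668401587271/10815001063580028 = 338.23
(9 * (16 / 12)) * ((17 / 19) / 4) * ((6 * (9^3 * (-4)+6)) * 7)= -6233220 / 19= -328064.21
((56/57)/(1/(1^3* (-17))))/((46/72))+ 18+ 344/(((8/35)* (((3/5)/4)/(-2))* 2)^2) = 1150916728/3933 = 292630.75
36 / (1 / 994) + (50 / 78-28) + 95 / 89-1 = 124111535 / 3471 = 35756.71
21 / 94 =0.22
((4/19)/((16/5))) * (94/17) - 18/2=-5579/646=-8.64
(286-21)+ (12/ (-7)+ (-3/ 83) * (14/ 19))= 2906117/ 11039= 263.26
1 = 1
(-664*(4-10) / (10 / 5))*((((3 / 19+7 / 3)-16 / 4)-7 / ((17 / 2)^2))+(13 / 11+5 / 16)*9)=2849920453 / 120802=23591.67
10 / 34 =5 / 17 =0.29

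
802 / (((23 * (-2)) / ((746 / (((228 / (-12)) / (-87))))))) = -26025702 / 437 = -59555.38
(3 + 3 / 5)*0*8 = 0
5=5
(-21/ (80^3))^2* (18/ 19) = 3969/ 2490368000000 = 0.00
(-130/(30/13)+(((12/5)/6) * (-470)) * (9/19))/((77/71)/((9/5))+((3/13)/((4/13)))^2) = -28242096/226309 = -124.79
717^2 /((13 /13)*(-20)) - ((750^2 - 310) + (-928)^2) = -28981569 /20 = -1449078.45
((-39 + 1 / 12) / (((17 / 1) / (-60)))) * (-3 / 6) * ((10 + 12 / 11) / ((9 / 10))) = -1424350 / 1683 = -846.32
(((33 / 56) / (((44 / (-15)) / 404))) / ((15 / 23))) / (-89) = 1.40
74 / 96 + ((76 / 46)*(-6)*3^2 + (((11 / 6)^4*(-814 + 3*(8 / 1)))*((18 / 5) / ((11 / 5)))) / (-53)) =32842985 / 175536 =187.10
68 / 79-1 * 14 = -1038 / 79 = -13.14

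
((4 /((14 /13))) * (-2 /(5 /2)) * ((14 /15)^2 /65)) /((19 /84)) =-6272 /35625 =-0.18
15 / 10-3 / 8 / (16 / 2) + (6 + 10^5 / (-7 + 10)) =6401431 / 192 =33340.79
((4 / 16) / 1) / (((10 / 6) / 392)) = 294 / 5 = 58.80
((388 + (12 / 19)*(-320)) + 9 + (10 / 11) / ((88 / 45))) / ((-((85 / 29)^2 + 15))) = -1510879207 / 182448640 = -8.28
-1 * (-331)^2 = -109561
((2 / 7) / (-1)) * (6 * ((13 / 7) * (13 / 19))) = -2.18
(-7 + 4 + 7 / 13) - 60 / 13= -92 / 13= -7.08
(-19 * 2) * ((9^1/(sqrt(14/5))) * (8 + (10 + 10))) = -5722.75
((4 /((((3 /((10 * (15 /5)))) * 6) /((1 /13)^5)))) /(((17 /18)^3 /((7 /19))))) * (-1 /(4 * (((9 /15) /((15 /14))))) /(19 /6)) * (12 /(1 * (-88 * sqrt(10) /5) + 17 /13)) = 14580000 /2598360593833121 + 256608000 * sqrt(10) /3397856161166389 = 0.00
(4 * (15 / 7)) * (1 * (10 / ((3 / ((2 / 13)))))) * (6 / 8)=300 / 91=3.30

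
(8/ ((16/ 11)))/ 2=11/ 4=2.75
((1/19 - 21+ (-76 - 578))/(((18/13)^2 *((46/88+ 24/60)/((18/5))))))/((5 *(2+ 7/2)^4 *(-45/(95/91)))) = 0.01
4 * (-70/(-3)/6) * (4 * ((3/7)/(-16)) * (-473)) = 788.33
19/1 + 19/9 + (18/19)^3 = 1355698/61731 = 21.96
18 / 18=1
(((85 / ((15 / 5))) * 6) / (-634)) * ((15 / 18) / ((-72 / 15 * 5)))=425 / 45648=0.01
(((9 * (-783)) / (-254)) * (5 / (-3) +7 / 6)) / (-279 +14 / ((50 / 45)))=3915 / 75184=0.05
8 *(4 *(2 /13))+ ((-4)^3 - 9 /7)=-5493 /91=-60.36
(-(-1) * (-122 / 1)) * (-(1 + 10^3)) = 122122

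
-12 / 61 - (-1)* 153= 9321 / 61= 152.80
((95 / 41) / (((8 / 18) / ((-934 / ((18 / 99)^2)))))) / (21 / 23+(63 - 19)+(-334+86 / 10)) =617338975 / 1175552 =525.15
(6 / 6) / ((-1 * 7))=-1 / 7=-0.14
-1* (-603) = 603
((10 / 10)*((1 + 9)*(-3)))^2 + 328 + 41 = 1269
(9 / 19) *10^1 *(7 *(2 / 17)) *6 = 7560 / 323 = 23.41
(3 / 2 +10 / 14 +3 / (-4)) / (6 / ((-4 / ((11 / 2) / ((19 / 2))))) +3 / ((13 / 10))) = 10127 / 9954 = 1.02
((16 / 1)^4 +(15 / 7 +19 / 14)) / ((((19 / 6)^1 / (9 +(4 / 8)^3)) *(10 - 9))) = 28706301 / 152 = 188857.24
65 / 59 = 1.10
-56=-56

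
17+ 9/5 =18.80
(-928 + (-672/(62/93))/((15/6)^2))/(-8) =3404/25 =136.16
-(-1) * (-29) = -29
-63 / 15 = -21 / 5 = -4.20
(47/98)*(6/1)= 141/49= 2.88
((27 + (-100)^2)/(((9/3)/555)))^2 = 3441006450025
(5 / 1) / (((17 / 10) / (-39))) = -114.71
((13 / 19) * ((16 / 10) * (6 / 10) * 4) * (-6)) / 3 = -2496 / 475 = -5.25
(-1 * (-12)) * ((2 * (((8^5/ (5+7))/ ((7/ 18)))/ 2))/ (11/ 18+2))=10616832/ 329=32270.01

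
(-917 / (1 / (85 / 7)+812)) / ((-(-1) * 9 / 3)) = -11135 / 29583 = -0.38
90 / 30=3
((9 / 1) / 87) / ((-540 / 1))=-1 / 5220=-0.00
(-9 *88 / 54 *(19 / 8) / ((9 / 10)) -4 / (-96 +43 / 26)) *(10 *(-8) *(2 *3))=409692320 / 22077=18557.43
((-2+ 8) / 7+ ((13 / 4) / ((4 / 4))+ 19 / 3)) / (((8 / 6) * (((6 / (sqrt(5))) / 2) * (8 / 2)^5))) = 877 * sqrt(5) / 344064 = 0.01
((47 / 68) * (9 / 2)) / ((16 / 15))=6345 / 2176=2.92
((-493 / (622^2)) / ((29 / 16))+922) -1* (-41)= 93142255 / 96721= 963.00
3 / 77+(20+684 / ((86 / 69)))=1883395 / 3311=568.83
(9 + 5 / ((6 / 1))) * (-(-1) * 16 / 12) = 13.11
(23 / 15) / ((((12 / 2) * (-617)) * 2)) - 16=-1776983 / 111060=-16.00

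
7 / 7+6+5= 12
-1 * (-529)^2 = -279841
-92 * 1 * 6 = -552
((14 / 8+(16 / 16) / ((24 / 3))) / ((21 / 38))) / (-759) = -95 / 21252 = -0.00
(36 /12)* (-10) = -30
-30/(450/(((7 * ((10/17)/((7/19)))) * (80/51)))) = -3040/2601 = -1.17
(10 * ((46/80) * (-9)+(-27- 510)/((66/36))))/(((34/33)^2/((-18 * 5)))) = 584304435/2312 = 252726.83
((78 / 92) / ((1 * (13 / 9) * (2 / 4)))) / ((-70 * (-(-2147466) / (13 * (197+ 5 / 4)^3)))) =-58345239069 / 73758298880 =-0.79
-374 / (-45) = 374 / 45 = 8.31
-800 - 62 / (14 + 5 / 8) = -94096 / 117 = -804.24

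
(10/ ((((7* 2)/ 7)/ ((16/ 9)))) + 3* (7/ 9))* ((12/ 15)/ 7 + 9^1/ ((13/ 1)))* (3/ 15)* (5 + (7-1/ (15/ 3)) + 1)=2372288/ 102375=23.17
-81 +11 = -70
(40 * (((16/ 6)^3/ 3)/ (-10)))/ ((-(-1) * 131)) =-0.19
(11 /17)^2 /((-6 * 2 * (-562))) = 121 /1949016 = 0.00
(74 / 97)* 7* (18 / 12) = 777 / 97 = 8.01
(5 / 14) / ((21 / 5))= 25 / 294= 0.09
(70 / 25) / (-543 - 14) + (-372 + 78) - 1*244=-1498344 / 2785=-538.01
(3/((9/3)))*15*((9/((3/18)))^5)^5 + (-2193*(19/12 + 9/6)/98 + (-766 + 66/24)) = 120011073809175424844913432383890331821795902879/392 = 306150698492794451134983200000000000000000000.00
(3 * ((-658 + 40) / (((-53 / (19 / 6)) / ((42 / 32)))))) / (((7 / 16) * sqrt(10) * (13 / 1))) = 17613 * sqrt(10) / 6890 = 8.08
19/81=0.23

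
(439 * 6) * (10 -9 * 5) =-92190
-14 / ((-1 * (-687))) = -14 / 687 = -0.02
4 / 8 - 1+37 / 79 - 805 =-127195 / 158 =-805.03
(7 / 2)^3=343 / 8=42.88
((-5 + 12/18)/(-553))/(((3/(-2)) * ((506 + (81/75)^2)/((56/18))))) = -5000/156026817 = -0.00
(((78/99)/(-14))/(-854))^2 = 169/38917031076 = 0.00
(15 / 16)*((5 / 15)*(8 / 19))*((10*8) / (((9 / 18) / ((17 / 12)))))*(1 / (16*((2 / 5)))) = 2125 / 456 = 4.66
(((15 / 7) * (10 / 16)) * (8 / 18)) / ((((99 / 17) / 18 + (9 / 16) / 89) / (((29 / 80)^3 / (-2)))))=-36900557 / 858547200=-0.04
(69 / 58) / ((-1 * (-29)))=69 / 1682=0.04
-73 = -73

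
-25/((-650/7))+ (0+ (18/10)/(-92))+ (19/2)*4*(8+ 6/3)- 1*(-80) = 2752293/5980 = 460.25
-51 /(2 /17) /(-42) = 289 /28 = 10.32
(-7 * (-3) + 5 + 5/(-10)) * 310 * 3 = 23715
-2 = -2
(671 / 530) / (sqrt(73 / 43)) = 671 * sqrt(3139) / 38690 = 0.97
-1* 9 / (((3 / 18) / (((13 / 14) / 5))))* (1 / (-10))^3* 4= 0.04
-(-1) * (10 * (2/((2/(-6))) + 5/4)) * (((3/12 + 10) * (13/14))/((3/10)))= -1506.99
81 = 81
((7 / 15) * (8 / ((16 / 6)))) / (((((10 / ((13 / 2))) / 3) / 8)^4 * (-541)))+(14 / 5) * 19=-169164142 / 1690625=-100.06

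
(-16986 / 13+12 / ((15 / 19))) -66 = -88232 / 65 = -1357.42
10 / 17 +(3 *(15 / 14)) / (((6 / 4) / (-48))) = -12170 / 119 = -102.27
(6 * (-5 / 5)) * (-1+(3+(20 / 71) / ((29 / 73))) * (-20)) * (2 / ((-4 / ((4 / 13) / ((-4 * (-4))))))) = -464397 / 107068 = -4.34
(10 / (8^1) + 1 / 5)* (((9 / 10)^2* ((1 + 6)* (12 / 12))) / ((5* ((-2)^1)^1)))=-16443 / 20000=-0.82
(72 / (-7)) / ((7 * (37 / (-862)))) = 62064 / 1813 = 34.23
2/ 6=1/ 3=0.33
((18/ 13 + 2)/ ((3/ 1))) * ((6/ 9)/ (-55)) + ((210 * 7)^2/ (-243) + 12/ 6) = -8890.61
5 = 5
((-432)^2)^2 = 34828517376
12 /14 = 0.86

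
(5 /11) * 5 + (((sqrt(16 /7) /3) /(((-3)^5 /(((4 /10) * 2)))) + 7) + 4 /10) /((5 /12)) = 5509 /275 -64 * sqrt(7) /42525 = 20.03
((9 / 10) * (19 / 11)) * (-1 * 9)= -1539 / 110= -13.99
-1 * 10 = -10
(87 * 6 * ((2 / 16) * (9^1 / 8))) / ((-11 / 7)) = -16443 / 352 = -46.71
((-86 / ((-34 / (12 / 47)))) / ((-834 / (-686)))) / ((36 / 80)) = 1179920 / 999549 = 1.18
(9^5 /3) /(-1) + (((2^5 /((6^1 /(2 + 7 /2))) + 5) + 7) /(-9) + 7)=-531376 /27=-19680.59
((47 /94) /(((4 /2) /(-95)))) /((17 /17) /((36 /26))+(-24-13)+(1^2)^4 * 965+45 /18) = -855 /33524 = -0.03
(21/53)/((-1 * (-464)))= 21/24592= 0.00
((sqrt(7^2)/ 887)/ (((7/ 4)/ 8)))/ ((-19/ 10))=-320/ 16853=-0.02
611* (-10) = -6110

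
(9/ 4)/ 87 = 3/ 116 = 0.03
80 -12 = 68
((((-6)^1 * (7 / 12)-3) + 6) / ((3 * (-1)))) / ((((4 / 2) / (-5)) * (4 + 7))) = -5 / 132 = -0.04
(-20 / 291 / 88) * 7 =-35 / 6402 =-0.01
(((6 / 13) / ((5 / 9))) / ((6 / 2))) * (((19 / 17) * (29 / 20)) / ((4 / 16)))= 9918 / 5525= 1.80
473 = 473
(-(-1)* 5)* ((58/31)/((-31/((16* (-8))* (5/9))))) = 185600/8649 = 21.46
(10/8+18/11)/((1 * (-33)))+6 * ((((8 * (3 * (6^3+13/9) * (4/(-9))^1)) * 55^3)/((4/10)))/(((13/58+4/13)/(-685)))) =13022853523794247219/1746756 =7455450860792.38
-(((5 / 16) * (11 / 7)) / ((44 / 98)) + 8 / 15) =-781 / 480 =-1.63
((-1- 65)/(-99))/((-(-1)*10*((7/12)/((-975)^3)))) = -741487500/7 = -105926785.71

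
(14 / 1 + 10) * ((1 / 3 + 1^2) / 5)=32 / 5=6.40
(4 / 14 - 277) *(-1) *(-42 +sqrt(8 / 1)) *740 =-8600280 +2866760 *sqrt(2) / 7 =-8021107.02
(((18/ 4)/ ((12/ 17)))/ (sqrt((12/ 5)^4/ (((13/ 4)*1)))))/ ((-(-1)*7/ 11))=4675*sqrt(13)/ 5376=3.14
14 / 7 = 2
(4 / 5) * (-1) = -4 / 5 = -0.80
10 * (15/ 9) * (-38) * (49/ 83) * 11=-1024100/ 249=-4112.85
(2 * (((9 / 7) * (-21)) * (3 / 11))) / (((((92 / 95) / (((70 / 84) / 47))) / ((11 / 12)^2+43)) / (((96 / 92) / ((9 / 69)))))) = -8996025 / 95128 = -94.57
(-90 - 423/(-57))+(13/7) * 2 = -10489/133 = -78.86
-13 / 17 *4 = -52 / 17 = -3.06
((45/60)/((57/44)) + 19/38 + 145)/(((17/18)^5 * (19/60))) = 314669759040/512568377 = 613.91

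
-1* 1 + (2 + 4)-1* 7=-2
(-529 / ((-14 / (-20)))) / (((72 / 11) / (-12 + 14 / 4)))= 494615 / 504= 981.38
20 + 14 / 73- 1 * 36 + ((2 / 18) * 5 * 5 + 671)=432286 / 657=657.97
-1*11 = -11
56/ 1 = 56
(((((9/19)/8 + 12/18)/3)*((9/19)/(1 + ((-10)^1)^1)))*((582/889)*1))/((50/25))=-32107/7702296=-0.00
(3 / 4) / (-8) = -3 / 32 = -0.09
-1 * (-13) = 13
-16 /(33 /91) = -1456 /33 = -44.12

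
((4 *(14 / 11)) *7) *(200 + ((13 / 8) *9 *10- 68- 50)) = 8134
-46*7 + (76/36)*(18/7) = -2216/7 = -316.57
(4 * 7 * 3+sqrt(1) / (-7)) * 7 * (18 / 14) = 754.71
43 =43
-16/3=-5.33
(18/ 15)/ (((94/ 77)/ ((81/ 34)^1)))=18711/ 7990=2.34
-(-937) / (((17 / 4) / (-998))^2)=14932091968 / 289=51668138.30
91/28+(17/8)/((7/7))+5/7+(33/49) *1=6.76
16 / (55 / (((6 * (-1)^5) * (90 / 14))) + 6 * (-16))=-864 / 5261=-0.16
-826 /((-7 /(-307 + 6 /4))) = -36049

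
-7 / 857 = -0.01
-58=-58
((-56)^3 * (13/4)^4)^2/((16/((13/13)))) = 95969903594929/4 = 23992475898732.25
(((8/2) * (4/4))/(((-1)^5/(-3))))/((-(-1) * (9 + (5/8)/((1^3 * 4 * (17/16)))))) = 408/311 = 1.31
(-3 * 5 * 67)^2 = 1010025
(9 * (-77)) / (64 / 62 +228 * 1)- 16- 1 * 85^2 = -51432583 / 7100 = -7244.03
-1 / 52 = -0.02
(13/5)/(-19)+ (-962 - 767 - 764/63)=-10421464/5985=-1741.26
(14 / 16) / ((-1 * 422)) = -7 / 3376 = -0.00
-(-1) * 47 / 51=47 / 51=0.92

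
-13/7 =-1.86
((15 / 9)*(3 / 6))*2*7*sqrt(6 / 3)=35*sqrt(2) / 3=16.50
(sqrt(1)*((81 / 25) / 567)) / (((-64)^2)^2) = 1 / 2936012800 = 0.00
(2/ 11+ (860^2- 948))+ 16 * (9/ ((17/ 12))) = 138146966/ 187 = 738753.83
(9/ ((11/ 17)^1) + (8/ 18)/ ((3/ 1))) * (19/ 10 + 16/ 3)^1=181195/ 1782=101.68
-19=-19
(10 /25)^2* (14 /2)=28 /25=1.12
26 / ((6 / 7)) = 91 / 3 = 30.33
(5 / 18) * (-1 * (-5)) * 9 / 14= 25 / 28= 0.89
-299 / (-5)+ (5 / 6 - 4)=1699 / 30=56.63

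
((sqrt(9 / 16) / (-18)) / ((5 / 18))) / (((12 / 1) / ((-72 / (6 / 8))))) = 6 / 5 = 1.20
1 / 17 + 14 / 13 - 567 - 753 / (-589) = -73491571 / 130169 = -564.59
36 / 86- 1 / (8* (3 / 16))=-32 / 129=-0.25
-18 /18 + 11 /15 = -4 /15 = -0.27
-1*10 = -10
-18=-18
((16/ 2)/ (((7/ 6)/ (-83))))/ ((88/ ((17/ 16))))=-4233/ 616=-6.87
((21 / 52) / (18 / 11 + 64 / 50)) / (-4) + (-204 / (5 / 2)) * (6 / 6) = -68089803 / 834080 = -81.63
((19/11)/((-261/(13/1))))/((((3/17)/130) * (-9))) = 545870/77517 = 7.04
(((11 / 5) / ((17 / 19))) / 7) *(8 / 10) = 836 / 2975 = 0.28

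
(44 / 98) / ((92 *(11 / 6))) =3 / 1127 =0.00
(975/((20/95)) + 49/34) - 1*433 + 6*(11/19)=5430489/1292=4203.16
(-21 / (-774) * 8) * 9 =84 / 43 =1.95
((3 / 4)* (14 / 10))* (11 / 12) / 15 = 77 / 1200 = 0.06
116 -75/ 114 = 4383/ 38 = 115.34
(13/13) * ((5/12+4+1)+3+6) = 173/12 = 14.42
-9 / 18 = -1 / 2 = -0.50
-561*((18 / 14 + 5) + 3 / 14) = -7293 / 2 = -3646.50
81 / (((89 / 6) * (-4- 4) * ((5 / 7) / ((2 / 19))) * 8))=-1701 / 135280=-0.01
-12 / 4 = -3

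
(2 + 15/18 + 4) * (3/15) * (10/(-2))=-41/6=-6.83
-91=-91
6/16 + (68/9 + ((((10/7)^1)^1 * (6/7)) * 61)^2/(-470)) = -32012683/8124984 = -3.94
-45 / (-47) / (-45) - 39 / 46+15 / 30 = -399 / 1081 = -0.37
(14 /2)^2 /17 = 49 /17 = 2.88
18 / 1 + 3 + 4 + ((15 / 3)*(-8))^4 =2560025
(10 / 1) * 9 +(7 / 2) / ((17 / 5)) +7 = 3333 / 34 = 98.03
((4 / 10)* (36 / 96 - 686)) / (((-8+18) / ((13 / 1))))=-14261 / 40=-356.52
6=6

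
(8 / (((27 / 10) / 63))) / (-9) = -20.74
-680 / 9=-75.56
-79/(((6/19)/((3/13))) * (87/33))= -16511/754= -21.90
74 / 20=37 / 10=3.70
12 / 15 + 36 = 184 / 5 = 36.80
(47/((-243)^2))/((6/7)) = 329/354294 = 0.00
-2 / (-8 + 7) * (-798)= -1596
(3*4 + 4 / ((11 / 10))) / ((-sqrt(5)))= -172*sqrt(5) / 55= -6.99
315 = 315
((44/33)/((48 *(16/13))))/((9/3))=13/1728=0.01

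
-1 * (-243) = 243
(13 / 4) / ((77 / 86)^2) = 24037 / 5929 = 4.05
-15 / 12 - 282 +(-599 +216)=-2665 / 4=-666.25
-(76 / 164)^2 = -361 / 1681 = -0.21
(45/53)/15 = 3/53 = 0.06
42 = 42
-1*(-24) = 24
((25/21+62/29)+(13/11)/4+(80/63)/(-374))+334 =461390779/1366596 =337.62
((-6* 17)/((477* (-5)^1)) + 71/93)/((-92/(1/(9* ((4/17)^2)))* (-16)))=1914047/1741317120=0.00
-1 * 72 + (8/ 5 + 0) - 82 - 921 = -5367/ 5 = -1073.40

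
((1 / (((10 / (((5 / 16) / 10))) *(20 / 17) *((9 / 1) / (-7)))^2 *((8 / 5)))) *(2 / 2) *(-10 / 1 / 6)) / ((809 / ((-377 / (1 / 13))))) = 69403061 / 2576705126400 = 0.00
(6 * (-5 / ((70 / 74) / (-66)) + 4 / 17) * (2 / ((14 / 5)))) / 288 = 103855 / 19992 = 5.19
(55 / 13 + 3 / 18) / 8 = 343 / 624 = 0.55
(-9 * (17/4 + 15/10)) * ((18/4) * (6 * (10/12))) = -1164.38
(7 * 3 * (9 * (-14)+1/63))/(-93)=28.45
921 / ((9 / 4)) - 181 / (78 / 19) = 28489 / 78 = 365.24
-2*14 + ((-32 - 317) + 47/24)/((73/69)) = -207919/584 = -356.03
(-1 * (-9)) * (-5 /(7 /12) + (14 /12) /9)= -3191 /42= -75.98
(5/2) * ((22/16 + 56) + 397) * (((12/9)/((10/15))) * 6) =54525/4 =13631.25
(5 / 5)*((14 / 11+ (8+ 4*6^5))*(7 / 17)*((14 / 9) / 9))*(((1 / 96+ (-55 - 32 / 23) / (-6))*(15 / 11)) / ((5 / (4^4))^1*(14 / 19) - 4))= -29420264734000 / 4127269707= -7128.26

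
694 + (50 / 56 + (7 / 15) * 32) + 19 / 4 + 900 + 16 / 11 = 3733031 / 2310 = 1616.03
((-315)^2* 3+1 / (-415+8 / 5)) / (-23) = -615294220 / 47541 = -12942.39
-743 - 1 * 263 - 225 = -1231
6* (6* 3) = 108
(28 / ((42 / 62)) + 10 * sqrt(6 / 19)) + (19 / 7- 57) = -272 / 21 + 10 * sqrt(114) / 19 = -7.33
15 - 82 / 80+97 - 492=-381.02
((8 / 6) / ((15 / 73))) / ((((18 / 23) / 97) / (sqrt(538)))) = 18654.71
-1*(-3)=3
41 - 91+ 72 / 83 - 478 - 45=-572.13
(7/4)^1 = 7/4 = 1.75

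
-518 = -518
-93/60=-31/20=-1.55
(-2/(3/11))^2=484/9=53.78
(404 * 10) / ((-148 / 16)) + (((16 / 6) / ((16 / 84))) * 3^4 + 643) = 49589 / 37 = 1340.24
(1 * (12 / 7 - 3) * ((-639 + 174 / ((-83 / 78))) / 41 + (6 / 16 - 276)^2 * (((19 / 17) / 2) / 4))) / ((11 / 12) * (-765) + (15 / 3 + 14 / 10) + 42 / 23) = 324766632188115 / 16524370814336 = 19.65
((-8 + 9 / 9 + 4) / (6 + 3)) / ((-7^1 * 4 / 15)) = 5 / 28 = 0.18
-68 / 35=-1.94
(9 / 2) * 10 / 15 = 3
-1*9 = -9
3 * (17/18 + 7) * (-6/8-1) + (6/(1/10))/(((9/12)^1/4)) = 6679/24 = 278.29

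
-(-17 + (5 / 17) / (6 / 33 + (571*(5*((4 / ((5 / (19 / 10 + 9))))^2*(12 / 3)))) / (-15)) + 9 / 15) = 1664421496669 / 101489084210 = 16.40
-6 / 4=-3 / 2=-1.50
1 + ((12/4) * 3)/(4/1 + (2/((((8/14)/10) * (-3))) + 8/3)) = -4/5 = -0.80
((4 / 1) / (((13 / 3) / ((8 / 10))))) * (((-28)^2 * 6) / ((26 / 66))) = 7451136 / 845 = 8817.91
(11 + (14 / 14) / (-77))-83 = -5545 / 77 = -72.01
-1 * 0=0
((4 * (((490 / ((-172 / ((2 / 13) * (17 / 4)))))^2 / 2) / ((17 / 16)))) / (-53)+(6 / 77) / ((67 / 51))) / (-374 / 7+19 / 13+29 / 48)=262124558016 / 210647108535721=0.00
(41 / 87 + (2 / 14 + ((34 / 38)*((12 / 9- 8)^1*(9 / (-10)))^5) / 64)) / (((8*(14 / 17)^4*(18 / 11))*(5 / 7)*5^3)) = 2324381161421 / 11430296640000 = 0.20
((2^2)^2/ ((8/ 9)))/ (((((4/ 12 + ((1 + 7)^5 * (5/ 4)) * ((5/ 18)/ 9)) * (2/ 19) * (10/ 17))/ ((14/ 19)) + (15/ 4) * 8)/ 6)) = 260253/ 328360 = 0.79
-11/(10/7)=-77/10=-7.70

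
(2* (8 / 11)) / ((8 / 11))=2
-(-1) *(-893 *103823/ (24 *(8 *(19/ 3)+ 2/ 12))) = -92713939/ 1220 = -75995.03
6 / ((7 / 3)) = 18 / 7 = 2.57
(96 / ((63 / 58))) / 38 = 928 / 399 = 2.33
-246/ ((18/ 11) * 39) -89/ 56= -35669/ 6552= -5.44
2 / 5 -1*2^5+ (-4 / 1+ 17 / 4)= -627 / 20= -31.35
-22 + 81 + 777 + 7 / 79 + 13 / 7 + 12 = 470020 / 553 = 849.95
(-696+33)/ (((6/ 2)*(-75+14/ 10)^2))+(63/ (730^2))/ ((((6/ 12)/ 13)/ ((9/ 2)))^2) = 1.58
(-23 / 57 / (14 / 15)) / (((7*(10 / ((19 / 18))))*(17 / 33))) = -253 / 19992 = -0.01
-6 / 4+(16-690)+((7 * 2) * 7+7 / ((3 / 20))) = -3185 / 6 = -530.83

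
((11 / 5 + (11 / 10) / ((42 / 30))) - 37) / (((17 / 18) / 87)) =-3133.32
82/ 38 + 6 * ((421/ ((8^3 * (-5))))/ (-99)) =1739839/ 802560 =2.17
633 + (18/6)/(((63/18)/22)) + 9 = 4626/7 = 660.86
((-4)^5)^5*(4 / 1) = -4503599627370496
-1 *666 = -666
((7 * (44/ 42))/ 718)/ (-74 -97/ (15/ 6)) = -55/ 607428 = -0.00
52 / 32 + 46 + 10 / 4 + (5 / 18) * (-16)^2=8729 / 72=121.24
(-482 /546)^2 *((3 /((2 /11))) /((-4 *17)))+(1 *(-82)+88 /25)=-6644879651 /84466200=-78.67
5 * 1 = 5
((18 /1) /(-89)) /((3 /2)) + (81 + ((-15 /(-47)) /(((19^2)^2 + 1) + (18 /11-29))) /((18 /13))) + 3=83.87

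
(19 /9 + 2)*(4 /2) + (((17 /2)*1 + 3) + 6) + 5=553 /18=30.72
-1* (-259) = 259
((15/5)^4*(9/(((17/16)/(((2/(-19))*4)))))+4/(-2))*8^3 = -48106496/323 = -148936.52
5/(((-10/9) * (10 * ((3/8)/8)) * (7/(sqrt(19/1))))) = -48 * sqrt(19)/35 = -5.98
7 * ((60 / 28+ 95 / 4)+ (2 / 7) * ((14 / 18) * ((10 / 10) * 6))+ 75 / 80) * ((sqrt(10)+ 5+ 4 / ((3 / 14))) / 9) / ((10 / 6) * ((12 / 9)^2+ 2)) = 9463 * sqrt(10) / 2720+ 671873 / 8160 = 93.34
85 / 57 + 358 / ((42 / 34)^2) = 1978273 / 8379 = 236.10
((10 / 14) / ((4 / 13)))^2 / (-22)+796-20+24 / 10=67108091 / 86240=778.16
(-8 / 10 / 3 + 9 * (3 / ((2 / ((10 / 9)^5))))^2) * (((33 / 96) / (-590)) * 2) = -34217162023 / 507951307800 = -0.07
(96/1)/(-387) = -32/129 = -0.25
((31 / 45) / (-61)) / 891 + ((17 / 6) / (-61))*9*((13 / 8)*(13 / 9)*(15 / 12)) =-191990209 / 156530880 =-1.23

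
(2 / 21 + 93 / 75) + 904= 905.34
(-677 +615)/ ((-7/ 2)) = 17.71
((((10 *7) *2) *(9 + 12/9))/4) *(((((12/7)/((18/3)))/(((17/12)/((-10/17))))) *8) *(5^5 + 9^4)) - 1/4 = -3843405089/1156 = -3324744.89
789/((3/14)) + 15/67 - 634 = 204231/67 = 3048.22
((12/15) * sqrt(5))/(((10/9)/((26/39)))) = 12 * sqrt(5)/25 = 1.07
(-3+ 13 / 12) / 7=-23 / 84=-0.27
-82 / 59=-1.39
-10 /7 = -1.43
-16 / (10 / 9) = -72 / 5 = -14.40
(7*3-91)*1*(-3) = 210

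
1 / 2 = 0.50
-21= -21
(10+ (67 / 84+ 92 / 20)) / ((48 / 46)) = 148741 / 10080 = 14.76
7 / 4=1.75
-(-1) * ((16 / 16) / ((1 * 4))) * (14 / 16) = 7 / 32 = 0.22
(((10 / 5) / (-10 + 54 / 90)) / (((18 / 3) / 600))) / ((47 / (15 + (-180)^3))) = 2640101.86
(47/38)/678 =47/25764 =0.00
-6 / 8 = -3 / 4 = -0.75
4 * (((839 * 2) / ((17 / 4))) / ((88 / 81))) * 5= 1359180 / 187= 7268.34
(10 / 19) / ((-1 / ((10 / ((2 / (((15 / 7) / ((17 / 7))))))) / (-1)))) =750 / 323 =2.32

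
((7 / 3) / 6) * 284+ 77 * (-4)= -1778 / 9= -197.56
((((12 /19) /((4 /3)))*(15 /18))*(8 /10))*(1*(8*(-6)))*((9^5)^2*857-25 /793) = -682451183722745088 /15067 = -45294430458800.36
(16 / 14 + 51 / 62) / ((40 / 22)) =9383 / 8680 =1.08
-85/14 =-6.07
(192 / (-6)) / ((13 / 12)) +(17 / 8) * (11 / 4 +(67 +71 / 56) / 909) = -124595299 / 5294016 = -23.54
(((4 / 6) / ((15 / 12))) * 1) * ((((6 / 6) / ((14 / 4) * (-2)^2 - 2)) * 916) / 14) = 916 / 315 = 2.91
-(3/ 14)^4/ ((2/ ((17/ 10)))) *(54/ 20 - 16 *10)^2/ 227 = -3407151033/ 17440864000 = -0.20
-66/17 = -3.88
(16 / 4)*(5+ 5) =40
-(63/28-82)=319/4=79.75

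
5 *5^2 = 125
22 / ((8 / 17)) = 46.75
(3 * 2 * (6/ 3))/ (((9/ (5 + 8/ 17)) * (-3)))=-124/ 51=-2.43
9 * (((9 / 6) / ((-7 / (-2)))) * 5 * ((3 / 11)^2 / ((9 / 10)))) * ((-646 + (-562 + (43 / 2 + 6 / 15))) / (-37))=1601235 / 31339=51.09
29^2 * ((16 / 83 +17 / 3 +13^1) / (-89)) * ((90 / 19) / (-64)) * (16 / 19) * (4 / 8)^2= 2.78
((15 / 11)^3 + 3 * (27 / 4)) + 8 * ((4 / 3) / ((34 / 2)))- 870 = -229868651 / 271524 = -846.59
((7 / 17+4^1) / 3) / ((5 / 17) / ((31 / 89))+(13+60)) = 775 / 38916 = 0.02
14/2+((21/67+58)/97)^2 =7.36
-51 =-51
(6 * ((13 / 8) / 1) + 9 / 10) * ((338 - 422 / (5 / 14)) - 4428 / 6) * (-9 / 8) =3789909 / 200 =18949.54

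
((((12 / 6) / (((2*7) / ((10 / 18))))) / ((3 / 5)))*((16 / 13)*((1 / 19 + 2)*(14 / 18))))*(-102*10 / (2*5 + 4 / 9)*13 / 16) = -55250 / 2679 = -20.62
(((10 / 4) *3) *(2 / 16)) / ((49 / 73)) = 1095 / 784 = 1.40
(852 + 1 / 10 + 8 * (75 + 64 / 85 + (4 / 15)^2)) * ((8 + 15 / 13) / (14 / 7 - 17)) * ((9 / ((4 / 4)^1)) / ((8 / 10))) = -78112979 / 7800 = -10014.48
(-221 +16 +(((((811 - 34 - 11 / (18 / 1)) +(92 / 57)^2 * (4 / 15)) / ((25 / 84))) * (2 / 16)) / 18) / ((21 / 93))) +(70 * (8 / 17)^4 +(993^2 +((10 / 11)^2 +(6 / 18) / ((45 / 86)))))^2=26133534373653399561462749642887303 / 26877993333371335089000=972302286465.95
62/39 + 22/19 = 2036/741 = 2.75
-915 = -915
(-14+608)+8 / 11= 6542 / 11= 594.73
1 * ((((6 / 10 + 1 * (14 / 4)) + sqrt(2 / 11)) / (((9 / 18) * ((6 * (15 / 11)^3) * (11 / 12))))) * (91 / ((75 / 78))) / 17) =104104 * sqrt(22) / 1434375 + 23475452 / 7171875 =3.61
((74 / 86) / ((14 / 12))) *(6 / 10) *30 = 3996 / 301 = 13.28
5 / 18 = 0.28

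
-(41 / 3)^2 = -1681 / 9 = -186.78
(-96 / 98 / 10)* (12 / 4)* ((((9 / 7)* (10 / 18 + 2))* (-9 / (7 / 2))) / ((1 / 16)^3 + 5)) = 40697856 / 81958135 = 0.50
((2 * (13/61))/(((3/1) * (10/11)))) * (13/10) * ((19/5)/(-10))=-35321/457500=-0.08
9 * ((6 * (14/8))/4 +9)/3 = 279/8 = 34.88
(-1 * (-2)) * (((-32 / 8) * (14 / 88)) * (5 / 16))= -35 / 88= -0.40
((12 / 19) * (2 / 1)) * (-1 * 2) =-48 / 19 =-2.53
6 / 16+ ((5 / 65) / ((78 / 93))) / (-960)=121649 / 324480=0.37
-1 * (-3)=3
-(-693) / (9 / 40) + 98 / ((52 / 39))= 6307 / 2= 3153.50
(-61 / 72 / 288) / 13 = -61 / 269568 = -0.00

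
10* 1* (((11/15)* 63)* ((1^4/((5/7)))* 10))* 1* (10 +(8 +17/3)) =153076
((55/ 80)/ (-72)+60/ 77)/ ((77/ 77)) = 0.77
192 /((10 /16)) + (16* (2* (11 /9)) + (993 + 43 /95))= 1145498 /855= 1339.76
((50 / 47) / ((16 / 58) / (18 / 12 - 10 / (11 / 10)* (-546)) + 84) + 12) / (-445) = -75117071373 / 2782654622030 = -0.03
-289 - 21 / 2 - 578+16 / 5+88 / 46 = -200649 / 230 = -872.39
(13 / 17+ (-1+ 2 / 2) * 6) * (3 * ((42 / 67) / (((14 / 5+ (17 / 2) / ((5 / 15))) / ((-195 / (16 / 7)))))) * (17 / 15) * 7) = -2608515 / 75844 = -34.39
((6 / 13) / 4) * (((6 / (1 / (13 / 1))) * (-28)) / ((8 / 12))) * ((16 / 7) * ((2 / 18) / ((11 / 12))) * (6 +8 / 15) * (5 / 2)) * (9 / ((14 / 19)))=-229824 / 11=-20893.09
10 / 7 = 1.43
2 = 2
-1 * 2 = -2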